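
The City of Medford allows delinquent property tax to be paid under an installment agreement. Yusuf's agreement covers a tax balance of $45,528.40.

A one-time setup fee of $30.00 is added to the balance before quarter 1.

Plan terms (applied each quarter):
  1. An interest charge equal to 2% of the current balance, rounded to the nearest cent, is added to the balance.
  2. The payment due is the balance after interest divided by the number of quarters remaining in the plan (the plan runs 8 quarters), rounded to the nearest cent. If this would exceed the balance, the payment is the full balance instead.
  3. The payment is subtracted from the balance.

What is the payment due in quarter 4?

Quarter 1: opening $45,558.40; interest $911.17 → $46,469.57; payment $5,808.70; balance $40,660.87
Quarter 2: opening $40,660.87; interest $813.22 → $41,474.09; payment $5,924.87; balance $35,549.22
Quarter 3: opening $35,549.22; interest $710.98 → $36,260.20; payment $6,043.37; balance $30,216.83
Quarter 4: opening $30,216.83; interest $604.34 → $30,821.17; payment $6,164.23; balance $24,656.94

$6,164.23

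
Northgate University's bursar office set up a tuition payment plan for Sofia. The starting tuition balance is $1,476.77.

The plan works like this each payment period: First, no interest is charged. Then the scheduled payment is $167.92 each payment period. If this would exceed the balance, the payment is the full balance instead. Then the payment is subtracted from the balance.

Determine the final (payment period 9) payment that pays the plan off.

$133.41

Payment period 1: opening $1,476.77; payment $167.92; balance $1,308.85
Payment period 2: opening $1,308.85; payment $167.92; balance $1,140.93
Payment period 3: opening $1,140.93; payment $167.92; balance $973.01
Payment period 4: opening $973.01; payment $167.92; balance $805.09
Payment period 5: opening $805.09; payment $167.92; balance $637.17
Payment period 6: opening $637.17; payment $167.92; balance $469.25
Payment period 7: opening $469.25; payment $167.92; balance $301.33
Payment period 8: opening $301.33; payment $167.92; balance $133.41
Payment period 9: opening $133.41; payment $133.41; balance $0.00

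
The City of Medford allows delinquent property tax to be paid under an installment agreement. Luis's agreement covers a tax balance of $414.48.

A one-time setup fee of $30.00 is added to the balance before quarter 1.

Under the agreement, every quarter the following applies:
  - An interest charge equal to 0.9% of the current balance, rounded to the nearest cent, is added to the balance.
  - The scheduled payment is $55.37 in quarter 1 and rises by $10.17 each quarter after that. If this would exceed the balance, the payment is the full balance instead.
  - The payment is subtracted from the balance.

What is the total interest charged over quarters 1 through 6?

Quarter 1: opening $444.48; interest $4.00 → $448.48; payment $55.37; balance $393.11
Quarter 2: opening $393.11; interest $3.54 → $396.65; payment $65.54; balance $331.11
Quarter 3: opening $331.11; interest $2.98 → $334.09; payment $75.71; balance $258.38
Quarter 4: opening $258.38; interest $2.33 → $260.71; payment $85.88; balance $174.83
Quarter 5: opening $174.83; interest $1.57 → $176.40; payment $96.05; balance $80.35
Quarter 6: opening $80.35; interest $0.72 → $81.07; payment $81.07; balance $0.00
Total interest: $4.00 + $3.54 + $2.98 + $2.33 + $1.57 + $0.72 = $15.14

$15.14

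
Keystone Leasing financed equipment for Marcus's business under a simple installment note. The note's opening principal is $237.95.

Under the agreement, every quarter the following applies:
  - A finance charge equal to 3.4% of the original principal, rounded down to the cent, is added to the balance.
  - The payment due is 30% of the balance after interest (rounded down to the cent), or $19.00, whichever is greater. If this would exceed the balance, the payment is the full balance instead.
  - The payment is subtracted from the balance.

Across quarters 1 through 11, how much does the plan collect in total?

Quarter 1: opening $237.95; interest $8.09 → $246.04; payment $73.81; balance $172.23
Quarter 2: opening $172.23; interest $8.09 → $180.32; payment $54.09; balance $126.23
Quarter 3: opening $126.23; interest $8.09 → $134.32; payment $40.29; balance $94.03
Quarter 4: opening $94.03; interest $8.09 → $102.12; payment $30.63; balance $71.49
Quarter 5: opening $71.49; interest $8.09 → $79.58; payment $23.87; balance $55.71
Quarter 6: opening $55.71; interest $8.09 → $63.80; payment $19.14; balance $44.66
Quarter 7: opening $44.66; interest $8.09 → $52.75; payment $19.00; balance $33.75
Quarter 8: opening $33.75; interest $8.09 → $41.84; payment $19.00; balance $22.84
Quarter 9: opening $22.84; interest $8.09 → $30.93; payment $19.00; balance $11.93
Quarter 10: opening $11.93; interest $8.09 → $20.02; payment $19.00; balance $1.02
Quarter 11: opening $1.02; interest $8.09 → $9.11; payment $9.11; balance $0.00
Total paid: $326.94

$326.94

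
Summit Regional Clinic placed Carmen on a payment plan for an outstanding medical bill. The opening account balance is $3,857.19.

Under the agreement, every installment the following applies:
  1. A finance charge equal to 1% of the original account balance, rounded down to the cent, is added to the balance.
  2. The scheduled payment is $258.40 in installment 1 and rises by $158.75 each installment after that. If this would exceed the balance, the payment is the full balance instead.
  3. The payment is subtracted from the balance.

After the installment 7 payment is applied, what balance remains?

Installment 1: $3,857.19 +$38.57 interest = $3,895.76; pay $258.40 → $3,637.36
Installment 2: $3,637.36 +$38.57 interest = $3,675.93; pay $417.15 → $3,258.78
Installment 3: $3,258.78 +$38.57 interest = $3,297.35; pay $575.90 → $2,721.45
Installment 4: $2,721.45 +$38.57 interest = $2,760.02; pay $734.65 → $2,025.37
Installment 5: $2,025.37 +$38.57 interest = $2,063.94; pay $893.40 → $1,170.54
Installment 6: $1,170.54 +$38.57 interest = $1,209.11; pay $1,052.15 → $156.96
Installment 7: $156.96 +$38.57 interest = $195.53; pay $195.53 → $0.00

$0.00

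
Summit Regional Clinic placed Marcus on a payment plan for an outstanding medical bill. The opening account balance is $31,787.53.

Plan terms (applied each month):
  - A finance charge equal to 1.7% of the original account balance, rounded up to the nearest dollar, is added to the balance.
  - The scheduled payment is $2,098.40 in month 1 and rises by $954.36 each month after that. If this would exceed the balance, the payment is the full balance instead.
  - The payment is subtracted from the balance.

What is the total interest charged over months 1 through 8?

Month 1: opening $31,787.53; interest $541.00 → $32,328.53; payment $2,098.40; balance $30,230.13
Month 2: opening $30,230.13; interest $541.00 → $30,771.13; payment $3,052.76; balance $27,718.37
Month 3: opening $27,718.37; interest $541.00 → $28,259.37; payment $4,007.12; balance $24,252.25
Month 4: opening $24,252.25; interest $541.00 → $24,793.25; payment $4,961.48; balance $19,831.77
Month 5: opening $19,831.77; interest $541.00 → $20,372.77; payment $5,915.84; balance $14,456.93
Month 6: opening $14,456.93; interest $541.00 → $14,997.93; payment $6,870.20; balance $8,127.73
Month 7: opening $8,127.73; interest $541.00 → $8,668.73; payment $7,824.56; balance $844.17
Month 8: opening $844.17; interest $541.00 → $1,385.17; payment $1,385.17; balance $0.00
Total interest: $541.00 + $541.00 + $541.00 + $541.00 + $541.00 + $541.00 + $541.00 + $541.00 = $4,328.00

$4,328.00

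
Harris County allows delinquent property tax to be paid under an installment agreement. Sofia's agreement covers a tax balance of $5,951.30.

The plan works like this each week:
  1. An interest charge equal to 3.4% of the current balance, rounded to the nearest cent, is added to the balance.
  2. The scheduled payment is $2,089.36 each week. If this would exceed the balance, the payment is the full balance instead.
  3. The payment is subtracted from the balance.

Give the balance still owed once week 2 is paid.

# | Opening | Interest | Payment | End bal
1 | $5,951.30 | $202.34 | $2,089.36 | $4,064.28
2 | $4,064.28 | $138.19 | $2,089.36 | $2,113.11

$2,113.11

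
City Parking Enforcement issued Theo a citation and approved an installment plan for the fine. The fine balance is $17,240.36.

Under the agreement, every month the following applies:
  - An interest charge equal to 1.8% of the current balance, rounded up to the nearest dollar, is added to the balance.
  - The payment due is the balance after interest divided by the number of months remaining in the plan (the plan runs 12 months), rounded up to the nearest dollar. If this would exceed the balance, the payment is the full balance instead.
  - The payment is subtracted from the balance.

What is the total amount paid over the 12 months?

Month 1: $17,240.36 +$311.00 interest = $17,551.36; pay $1,463.00 → $16,088.36
Month 2: $16,088.36 +$290.00 interest = $16,378.36; pay $1,489.00 → $14,889.36
Month 3: $14,889.36 +$269.00 interest = $15,158.36; pay $1,516.00 → $13,642.36
Month 4: $13,642.36 +$246.00 interest = $13,888.36; pay $1,544.00 → $12,344.36
Month 5: $12,344.36 +$223.00 interest = $12,567.36; pay $1,571.00 → $10,996.36
Month 6: $10,996.36 +$198.00 interest = $11,194.36; pay $1,600.00 → $9,594.36
Month 7: $9,594.36 +$173.00 interest = $9,767.36; pay $1,628.00 → $8,139.36
Month 8: $8,139.36 +$147.00 interest = $8,286.36; pay $1,658.00 → $6,628.36
Month 9: $6,628.36 +$120.00 interest = $6,748.36; pay $1,688.00 → $5,060.36
Month 10: $5,060.36 +$92.00 interest = $5,152.36; pay $1,718.00 → $3,434.36
Month 11: $3,434.36 +$62.00 interest = $3,496.36; pay $1,749.00 → $1,747.36
Month 12: $1,747.36 +$32.00 interest = $1,779.36; pay $1,779.36 → $0.00
Total paid: $19,403.36

$19,403.36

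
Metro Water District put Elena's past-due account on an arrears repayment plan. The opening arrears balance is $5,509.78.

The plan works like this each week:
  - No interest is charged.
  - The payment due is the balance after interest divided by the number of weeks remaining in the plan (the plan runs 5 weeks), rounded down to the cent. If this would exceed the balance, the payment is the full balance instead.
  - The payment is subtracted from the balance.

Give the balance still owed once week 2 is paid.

Week 1: opening $5,509.78; payment $1,101.95; balance $4,407.83
Week 2: opening $4,407.83; payment $1,101.95; balance $3,305.88

$3,305.88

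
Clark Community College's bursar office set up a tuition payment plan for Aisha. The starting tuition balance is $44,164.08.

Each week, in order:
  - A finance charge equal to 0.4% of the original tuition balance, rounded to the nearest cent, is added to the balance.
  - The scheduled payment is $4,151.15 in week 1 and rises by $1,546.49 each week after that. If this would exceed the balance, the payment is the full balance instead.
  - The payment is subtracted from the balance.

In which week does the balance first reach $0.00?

6

# | Opening | Interest | Payment | End bal
1 | $44,164.08 | $176.66 | $4,151.15 | $40,189.59
2 | $40,189.59 | $176.66 | $5,697.64 | $34,668.61
3 | $34,668.61 | $176.66 | $7,244.13 | $27,601.14
4 | $27,601.14 | $176.66 | $8,790.62 | $18,987.18
5 | $18,987.18 | $176.66 | $10,337.11 | $8,826.73
6 | $8,826.73 | $176.66 | $9,003.39 | $0.00
Balance reaches $0.00 in week 6.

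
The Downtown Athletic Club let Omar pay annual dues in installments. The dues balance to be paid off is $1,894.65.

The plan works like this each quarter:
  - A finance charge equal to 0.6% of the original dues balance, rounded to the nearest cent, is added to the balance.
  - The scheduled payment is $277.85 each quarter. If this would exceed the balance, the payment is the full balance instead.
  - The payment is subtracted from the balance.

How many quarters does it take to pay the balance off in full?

Quarter 1: opening $1,894.65; interest $11.37 → $1,906.02; payment $277.85; balance $1,628.17
Quarter 2: opening $1,628.17; interest $11.37 → $1,639.54; payment $277.85; balance $1,361.69
Quarter 3: opening $1,361.69; interest $11.37 → $1,373.06; payment $277.85; balance $1,095.21
Quarter 4: opening $1,095.21; interest $11.37 → $1,106.58; payment $277.85; balance $828.73
Quarter 5: opening $828.73; interest $11.37 → $840.10; payment $277.85; balance $562.25
Quarter 6: opening $562.25; interest $11.37 → $573.62; payment $277.85; balance $295.77
Quarter 7: opening $295.77; interest $11.37 → $307.14; payment $277.85; balance $29.29
Quarter 8: opening $29.29; interest $11.37 → $40.66; payment $40.66; balance $0.00
Balance reaches $0.00 in quarter 8.

8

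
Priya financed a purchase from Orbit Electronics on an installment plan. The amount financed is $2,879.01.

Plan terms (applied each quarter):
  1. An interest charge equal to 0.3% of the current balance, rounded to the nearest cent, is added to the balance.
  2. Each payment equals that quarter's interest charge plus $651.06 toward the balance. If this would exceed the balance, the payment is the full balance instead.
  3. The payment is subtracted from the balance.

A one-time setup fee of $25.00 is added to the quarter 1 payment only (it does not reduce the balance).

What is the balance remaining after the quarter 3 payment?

Quarter 1: opening $2,879.01; interest $8.64 → $2,887.65; payment $659.70 (+ $25.00 fee); balance $2,227.95
Quarter 2: opening $2,227.95; interest $6.68 → $2,234.63; payment $657.74; balance $1,576.89
Quarter 3: opening $1,576.89; interest $4.73 → $1,581.62; payment $655.79; balance $925.83

$925.83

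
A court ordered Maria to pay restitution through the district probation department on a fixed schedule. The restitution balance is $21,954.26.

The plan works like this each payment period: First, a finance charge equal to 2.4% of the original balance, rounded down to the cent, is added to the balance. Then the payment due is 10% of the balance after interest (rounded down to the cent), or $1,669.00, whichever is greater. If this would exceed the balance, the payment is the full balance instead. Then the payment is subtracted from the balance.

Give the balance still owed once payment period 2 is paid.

Payment period 1: $21,954.26 +$526.90 interest = $22,481.16; pay $2,248.11 → $20,233.05
Payment period 2: $20,233.05 +$526.90 interest = $20,759.95; pay $2,075.99 → $18,683.96

$18,683.96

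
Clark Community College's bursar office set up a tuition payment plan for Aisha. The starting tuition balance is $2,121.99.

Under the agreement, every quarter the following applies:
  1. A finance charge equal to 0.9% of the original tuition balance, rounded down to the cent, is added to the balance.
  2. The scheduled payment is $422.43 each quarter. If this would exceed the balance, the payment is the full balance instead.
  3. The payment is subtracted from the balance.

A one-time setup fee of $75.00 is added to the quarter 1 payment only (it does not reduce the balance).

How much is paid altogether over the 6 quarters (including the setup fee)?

$2,311.53

Quarter 1: opening $2,121.99; interest $19.09 → $2,141.08; payment $422.43 (+ $75.00 fee); balance $1,718.65
Quarter 2: opening $1,718.65; interest $19.09 → $1,737.74; payment $422.43; balance $1,315.31
Quarter 3: opening $1,315.31; interest $19.09 → $1,334.40; payment $422.43; balance $911.97
Quarter 4: opening $911.97; interest $19.09 → $931.06; payment $422.43; balance $508.63
Quarter 5: opening $508.63; interest $19.09 → $527.72; payment $422.43; balance $105.29
Quarter 6: opening $105.29; interest $19.09 → $124.38; payment $124.38; balance $0.00
Total paid: $2,311.53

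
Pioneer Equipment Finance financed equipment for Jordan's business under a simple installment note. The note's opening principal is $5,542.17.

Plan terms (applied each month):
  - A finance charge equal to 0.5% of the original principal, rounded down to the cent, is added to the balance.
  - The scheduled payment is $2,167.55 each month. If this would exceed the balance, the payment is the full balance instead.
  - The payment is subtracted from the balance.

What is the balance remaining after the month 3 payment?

$0.00

# | Opening | Interest | Payment | End bal
1 | $5,542.17 | $27.71 | $2,167.55 | $3,402.33
2 | $3,402.33 | $27.71 | $2,167.55 | $1,262.49
3 | $1,262.49 | $27.71 | $1,290.20 | $0.00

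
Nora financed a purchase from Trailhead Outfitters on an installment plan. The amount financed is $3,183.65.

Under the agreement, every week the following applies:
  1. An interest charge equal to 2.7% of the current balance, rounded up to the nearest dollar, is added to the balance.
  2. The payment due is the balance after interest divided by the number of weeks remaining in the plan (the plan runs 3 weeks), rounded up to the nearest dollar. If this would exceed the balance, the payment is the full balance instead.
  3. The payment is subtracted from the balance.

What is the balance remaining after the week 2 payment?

Week 1: $3,183.65 +$86.00 interest = $3,269.65; pay $1,090.00 → $2,179.65
Week 2: $2,179.65 +$59.00 interest = $2,238.65; pay $1,120.00 → $1,118.65

$1,118.65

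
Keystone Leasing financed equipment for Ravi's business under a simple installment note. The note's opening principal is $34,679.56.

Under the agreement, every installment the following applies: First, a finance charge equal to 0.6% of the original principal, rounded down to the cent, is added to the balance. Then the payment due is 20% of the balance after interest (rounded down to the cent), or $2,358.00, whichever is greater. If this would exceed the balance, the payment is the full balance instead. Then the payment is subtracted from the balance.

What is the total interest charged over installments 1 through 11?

Installment 1: opening $34,679.56; interest $208.07 → $34,887.63; payment $6,977.52; balance $27,910.11
Installment 2: opening $27,910.11; interest $208.07 → $28,118.18; payment $5,623.63; balance $22,494.55
Installment 3: opening $22,494.55; interest $208.07 → $22,702.62; payment $4,540.52; balance $18,162.10
Installment 4: opening $18,162.10; interest $208.07 → $18,370.17; payment $3,674.03; balance $14,696.14
Installment 5: opening $14,696.14; interest $208.07 → $14,904.21; payment $2,980.84; balance $11,923.37
Installment 6: opening $11,923.37; interest $208.07 → $12,131.44; payment $2,426.28; balance $9,705.16
Installment 7: opening $9,705.16; interest $208.07 → $9,913.23; payment $2,358.00; balance $7,555.23
Installment 8: opening $7,555.23; interest $208.07 → $7,763.30; payment $2,358.00; balance $5,405.30
Installment 9: opening $5,405.30; interest $208.07 → $5,613.37; payment $2,358.00; balance $3,255.37
Installment 10: opening $3,255.37; interest $208.07 → $3,463.44; payment $2,358.00; balance $1,105.44
Installment 11: opening $1,105.44; interest $208.07 → $1,313.51; payment $1,313.51; balance $0.00
Total interest: $208.07 + $208.07 + $208.07 + $208.07 + $208.07 + $208.07 + $208.07 + $208.07 + $208.07 + $208.07 + $208.07 = $2,288.77

$2,288.77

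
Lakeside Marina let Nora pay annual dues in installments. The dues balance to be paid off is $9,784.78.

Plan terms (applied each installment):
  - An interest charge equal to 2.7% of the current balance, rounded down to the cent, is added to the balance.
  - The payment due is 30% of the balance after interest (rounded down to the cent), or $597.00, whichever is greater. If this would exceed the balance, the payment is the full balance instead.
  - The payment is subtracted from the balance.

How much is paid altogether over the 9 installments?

Installment 1: $9,784.78 +$264.18 interest = $10,048.96; pay $3,014.68 → $7,034.28
Installment 2: $7,034.28 +$189.92 interest = $7,224.20; pay $2,167.26 → $5,056.94
Installment 3: $5,056.94 +$136.53 interest = $5,193.47; pay $1,558.04 → $3,635.43
Installment 4: $3,635.43 +$98.15 interest = $3,733.58; pay $1,120.07 → $2,613.51
Installment 5: $2,613.51 +$70.56 interest = $2,684.07; pay $805.22 → $1,878.85
Installment 6: $1,878.85 +$50.72 interest = $1,929.57; pay $597.00 → $1,332.57
Installment 7: $1,332.57 +$35.97 interest = $1,368.54; pay $597.00 → $771.54
Installment 8: $771.54 +$20.83 interest = $792.37; pay $597.00 → $195.37
Installment 9: $195.37 +$5.27 interest = $200.64; pay $200.64 → $0.00
Total paid: $10,656.91

$10,656.91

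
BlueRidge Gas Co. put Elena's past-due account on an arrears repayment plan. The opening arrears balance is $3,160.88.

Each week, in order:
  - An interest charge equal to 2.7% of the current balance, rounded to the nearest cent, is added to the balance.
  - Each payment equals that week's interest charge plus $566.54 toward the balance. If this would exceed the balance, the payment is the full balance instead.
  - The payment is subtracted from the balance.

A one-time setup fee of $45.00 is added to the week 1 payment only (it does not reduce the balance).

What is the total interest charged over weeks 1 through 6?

Week 1: $3,160.88 +$85.34 interest = $3,246.22; pay $651.88 (+ $45.00 fee) → $2,594.34
Week 2: $2,594.34 +$70.05 interest = $2,664.39; pay $636.59 → $2,027.80
Week 3: $2,027.80 +$54.75 interest = $2,082.55; pay $621.29 → $1,461.26
Week 4: $1,461.26 +$39.45 interest = $1,500.71; pay $605.99 → $894.72
Week 5: $894.72 +$24.16 interest = $918.88; pay $590.70 → $328.18
Week 6: $328.18 +$8.86 interest = $337.04; pay $337.04 → $0.00
Total interest: $85.34 + $70.05 + $54.75 + $39.45 + $24.16 + $8.86 = $282.61

$282.61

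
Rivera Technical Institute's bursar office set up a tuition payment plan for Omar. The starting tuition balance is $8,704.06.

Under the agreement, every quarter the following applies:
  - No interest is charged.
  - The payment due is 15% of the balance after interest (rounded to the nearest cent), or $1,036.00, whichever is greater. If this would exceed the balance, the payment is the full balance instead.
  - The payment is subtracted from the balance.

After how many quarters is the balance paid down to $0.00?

Quarter 1: opening $8,704.06; payment $1,305.61; balance $7,398.45
Quarter 2: opening $7,398.45; payment $1,109.77; balance $6,288.68
Quarter 3: opening $6,288.68; payment $1,036.00; balance $5,252.68
Quarter 4: opening $5,252.68; payment $1,036.00; balance $4,216.68
Quarter 5: opening $4,216.68; payment $1,036.00; balance $3,180.68
Quarter 6: opening $3,180.68; payment $1,036.00; balance $2,144.68
Quarter 7: opening $2,144.68; payment $1,036.00; balance $1,108.68
Quarter 8: opening $1,108.68; payment $1,036.00; balance $72.68
Quarter 9: opening $72.68; payment $72.68; balance $0.00
Balance reaches $0.00 in quarter 9.

9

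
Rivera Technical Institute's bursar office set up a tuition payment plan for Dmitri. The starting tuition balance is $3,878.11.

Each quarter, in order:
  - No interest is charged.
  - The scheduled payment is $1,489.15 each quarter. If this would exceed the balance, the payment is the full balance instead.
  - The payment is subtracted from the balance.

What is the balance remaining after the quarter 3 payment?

$0.00

Quarter 1: opening $3,878.11; payment $1,489.15; balance $2,388.96
Quarter 2: opening $2,388.96; payment $1,489.15; balance $899.81
Quarter 3: opening $899.81; payment $899.81; balance $0.00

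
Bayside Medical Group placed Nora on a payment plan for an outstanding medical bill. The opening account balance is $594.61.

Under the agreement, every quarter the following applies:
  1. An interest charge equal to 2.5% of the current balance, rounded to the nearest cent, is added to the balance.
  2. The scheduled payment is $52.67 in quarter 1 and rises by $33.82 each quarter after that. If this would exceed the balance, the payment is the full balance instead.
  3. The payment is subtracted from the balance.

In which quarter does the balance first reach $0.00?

Quarter 1: $594.61 +$14.87 interest = $609.48; pay $52.67 → $556.81
Quarter 2: $556.81 +$13.92 interest = $570.73; pay $86.49 → $484.24
Quarter 3: $484.24 +$12.11 interest = $496.35; pay $120.31 → $376.04
Quarter 4: $376.04 +$9.40 interest = $385.44; pay $154.13 → $231.31
Quarter 5: $231.31 +$5.78 interest = $237.09; pay $187.95 → $49.14
Quarter 6: $49.14 +$1.23 interest = $50.37; pay $50.37 → $0.00
Balance reaches $0.00 in quarter 6.

6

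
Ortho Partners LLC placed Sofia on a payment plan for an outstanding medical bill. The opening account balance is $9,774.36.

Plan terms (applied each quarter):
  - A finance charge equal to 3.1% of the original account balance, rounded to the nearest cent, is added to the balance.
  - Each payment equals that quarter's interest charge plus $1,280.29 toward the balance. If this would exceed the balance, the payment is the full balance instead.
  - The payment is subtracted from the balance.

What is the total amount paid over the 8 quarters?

Quarter 1: $9,774.36 +$303.01 interest = $10,077.37; pay $1,583.30 → $8,494.07
Quarter 2: $8,494.07 +$303.01 interest = $8,797.08; pay $1,583.30 → $7,213.78
Quarter 3: $7,213.78 +$303.01 interest = $7,516.79; pay $1,583.30 → $5,933.49
Quarter 4: $5,933.49 +$303.01 interest = $6,236.50; pay $1,583.30 → $4,653.20
Quarter 5: $4,653.20 +$303.01 interest = $4,956.21; pay $1,583.30 → $3,372.91
Quarter 6: $3,372.91 +$303.01 interest = $3,675.92; pay $1,583.30 → $2,092.62
Quarter 7: $2,092.62 +$303.01 interest = $2,395.63; pay $1,583.30 → $812.33
Quarter 8: $812.33 +$303.01 interest = $1,115.34; pay $1,115.34 → $0.00
Total paid: $12,198.44

$12,198.44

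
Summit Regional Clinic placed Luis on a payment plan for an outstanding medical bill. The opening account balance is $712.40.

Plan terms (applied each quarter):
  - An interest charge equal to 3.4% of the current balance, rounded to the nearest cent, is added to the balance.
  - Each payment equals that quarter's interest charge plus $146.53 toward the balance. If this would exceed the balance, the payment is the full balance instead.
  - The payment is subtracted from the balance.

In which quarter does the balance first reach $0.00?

# | Opening | Interest | Payment | End bal
1 | $712.40 | $24.22 | $170.75 | $565.87
2 | $565.87 | $19.24 | $165.77 | $419.34
3 | $419.34 | $14.26 | $160.79 | $272.81
4 | $272.81 | $9.28 | $155.81 | $126.28
5 | $126.28 | $4.29 | $130.57 | $0.00
Balance reaches $0.00 in quarter 5.

5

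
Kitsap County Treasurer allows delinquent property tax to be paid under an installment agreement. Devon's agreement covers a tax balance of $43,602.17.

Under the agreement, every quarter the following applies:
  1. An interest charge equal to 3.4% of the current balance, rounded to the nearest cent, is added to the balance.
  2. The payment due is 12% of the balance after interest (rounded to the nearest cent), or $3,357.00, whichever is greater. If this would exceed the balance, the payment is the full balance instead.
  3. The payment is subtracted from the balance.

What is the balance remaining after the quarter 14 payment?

$2,057.72

# | Opening | Interest | Payment | End bal
1 | $43,602.17 | $1,482.47 | $5,410.16 | $39,674.48
2 | $39,674.48 | $1,348.93 | $4,922.81 | $36,100.60
3 | $36,100.60 | $1,227.42 | $4,479.36 | $32,848.66
4 | $32,848.66 | $1,116.85 | $4,075.86 | $29,889.65
5 | $29,889.65 | $1,016.25 | $3,708.71 | $27,197.19
6 | $27,197.19 | $924.70 | $3,374.63 | $24,747.26
7 | $24,747.26 | $841.41 | $3,357.00 | $22,231.67
8 | $22,231.67 | $755.88 | $3,357.00 | $19,630.55
9 | $19,630.55 | $667.44 | $3,357.00 | $16,940.99
10 | $16,940.99 | $575.99 | $3,357.00 | $14,159.98
11 | $14,159.98 | $481.44 | $3,357.00 | $11,284.42
12 | $11,284.42 | $383.67 | $3,357.00 | $8,311.09
13 | $8,311.09 | $282.58 | $3,357.00 | $5,236.67
14 | $5,236.67 | $178.05 | $3,357.00 | $2,057.72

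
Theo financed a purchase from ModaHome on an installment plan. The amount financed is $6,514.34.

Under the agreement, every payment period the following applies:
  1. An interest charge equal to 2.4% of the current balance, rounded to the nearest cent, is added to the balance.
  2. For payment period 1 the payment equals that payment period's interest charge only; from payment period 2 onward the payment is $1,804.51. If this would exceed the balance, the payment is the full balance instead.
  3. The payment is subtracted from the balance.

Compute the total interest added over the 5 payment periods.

$540.56

# | Opening | Interest | Payment | End bal
1 | $6,514.34 | $156.34 | $156.34 | $6,514.34
2 | $6,514.34 | $156.34 | $1,804.51 | $4,866.17
3 | $4,866.17 | $116.79 | $1,804.51 | $3,178.45
4 | $3,178.45 | $76.28 | $1,804.51 | $1,450.22
5 | $1,450.22 | $34.81 | $1,485.03 | $0.00
Total interest: $156.34 + $156.34 + $116.79 + $76.28 + $34.81 = $540.56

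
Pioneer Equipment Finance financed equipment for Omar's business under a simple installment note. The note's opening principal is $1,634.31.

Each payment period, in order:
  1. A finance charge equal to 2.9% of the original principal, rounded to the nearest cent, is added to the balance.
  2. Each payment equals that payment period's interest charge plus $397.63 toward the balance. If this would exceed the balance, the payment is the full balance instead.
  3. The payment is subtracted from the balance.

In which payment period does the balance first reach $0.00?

# | Opening | Interest | Payment | End bal
1 | $1,634.31 | $47.39 | $445.02 | $1,236.68
2 | $1,236.68 | $47.39 | $445.02 | $839.05
3 | $839.05 | $47.39 | $445.02 | $441.42
4 | $441.42 | $47.39 | $445.02 | $43.79
5 | $43.79 | $47.39 | $91.18 | $0.00
Balance reaches $0.00 in payment period 5.

5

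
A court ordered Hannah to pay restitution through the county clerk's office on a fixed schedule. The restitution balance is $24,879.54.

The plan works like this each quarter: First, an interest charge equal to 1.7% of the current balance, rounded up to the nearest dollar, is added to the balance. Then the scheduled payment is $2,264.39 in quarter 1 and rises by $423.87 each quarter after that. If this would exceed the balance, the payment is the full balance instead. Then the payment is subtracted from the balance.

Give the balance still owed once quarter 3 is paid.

$17,982.76

Quarter 1: $24,879.54 +$423.00 interest = $25,302.54; pay $2,264.39 → $23,038.15
Quarter 2: $23,038.15 +$392.00 interest = $23,430.15; pay $2,688.26 → $20,741.89
Quarter 3: $20,741.89 +$353.00 interest = $21,094.89; pay $3,112.13 → $17,982.76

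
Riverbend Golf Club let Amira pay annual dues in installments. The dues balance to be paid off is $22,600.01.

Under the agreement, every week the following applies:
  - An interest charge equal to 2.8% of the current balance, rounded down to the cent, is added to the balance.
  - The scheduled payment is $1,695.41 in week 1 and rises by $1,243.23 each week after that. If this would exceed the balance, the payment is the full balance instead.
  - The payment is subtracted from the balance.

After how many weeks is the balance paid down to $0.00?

6

Week 1: opening $22,600.01; interest $632.80 → $23,232.81; payment $1,695.41; balance $21,537.40
Week 2: opening $21,537.40; interest $603.04 → $22,140.44; payment $2,938.64; balance $19,201.80
Week 3: opening $19,201.80; interest $537.65 → $19,739.45; payment $4,181.87; balance $15,557.58
Week 4: opening $15,557.58; interest $435.61 → $15,993.19; payment $5,425.10; balance $10,568.09
Week 5: opening $10,568.09; interest $295.90 → $10,863.99; payment $6,668.33; balance $4,195.66
Week 6: opening $4,195.66; interest $117.47 → $4,313.13; payment $4,313.13; balance $0.00
Balance reaches $0.00 in week 6.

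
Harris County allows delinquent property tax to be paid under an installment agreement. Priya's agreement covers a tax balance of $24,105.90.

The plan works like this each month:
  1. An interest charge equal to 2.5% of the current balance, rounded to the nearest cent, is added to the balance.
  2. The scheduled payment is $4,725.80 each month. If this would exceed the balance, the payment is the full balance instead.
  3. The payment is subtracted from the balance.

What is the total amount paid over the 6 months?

$26,123.09

Month 1: opening $24,105.90; interest $602.65 → $24,708.55; payment $4,725.80; balance $19,982.75
Month 2: opening $19,982.75; interest $499.57 → $20,482.32; payment $4,725.80; balance $15,756.52
Month 3: opening $15,756.52; interest $393.91 → $16,150.43; payment $4,725.80; balance $11,424.63
Month 4: opening $11,424.63; interest $285.62 → $11,710.25; payment $4,725.80; balance $6,984.45
Month 5: opening $6,984.45; interest $174.61 → $7,159.06; payment $4,725.80; balance $2,433.26
Month 6: opening $2,433.26; interest $60.83 → $2,494.09; payment $2,494.09; balance $0.00
Total paid: $26,123.09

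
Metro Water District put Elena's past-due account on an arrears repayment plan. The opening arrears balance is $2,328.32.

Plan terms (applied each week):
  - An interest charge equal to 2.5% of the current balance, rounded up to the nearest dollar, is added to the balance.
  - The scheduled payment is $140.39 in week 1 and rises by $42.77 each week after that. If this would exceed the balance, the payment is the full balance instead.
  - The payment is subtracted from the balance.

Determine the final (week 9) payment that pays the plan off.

Week 1: opening $2,328.32; interest $59.00 → $2,387.32; payment $140.39; balance $2,246.93
Week 2: opening $2,246.93; interest $57.00 → $2,303.93; payment $183.16; balance $2,120.77
Week 3: opening $2,120.77; interest $54.00 → $2,174.77; payment $225.93; balance $1,948.84
Week 4: opening $1,948.84; interest $49.00 → $1,997.84; payment $268.70; balance $1,729.14
Week 5: opening $1,729.14; interest $44.00 → $1,773.14; payment $311.47; balance $1,461.67
Week 6: opening $1,461.67; interest $37.00 → $1,498.67; payment $354.24; balance $1,144.43
Week 7: opening $1,144.43; interest $29.00 → $1,173.43; payment $397.01; balance $776.42
Week 8: opening $776.42; interest $20.00 → $796.42; payment $439.78; balance $356.64
Week 9: opening $356.64; interest $9.00 → $365.64; payment $365.64; balance $0.00

$365.64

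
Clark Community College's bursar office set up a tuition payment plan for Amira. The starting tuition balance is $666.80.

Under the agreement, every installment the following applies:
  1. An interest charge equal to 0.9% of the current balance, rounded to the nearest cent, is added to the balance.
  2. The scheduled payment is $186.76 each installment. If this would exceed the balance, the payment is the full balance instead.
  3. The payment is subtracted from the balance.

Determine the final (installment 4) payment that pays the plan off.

$120.70

Installment 1: opening $666.80; interest $6.00 → $672.80; payment $186.76; balance $486.04
Installment 2: opening $486.04; interest $4.37 → $490.41; payment $186.76; balance $303.65
Installment 3: opening $303.65; interest $2.73 → $306.38; payment $186.76; balance $119.62
Installment 4: opening $119.62; interest $1.08 → $120.70; payment $120.70; balance $0.00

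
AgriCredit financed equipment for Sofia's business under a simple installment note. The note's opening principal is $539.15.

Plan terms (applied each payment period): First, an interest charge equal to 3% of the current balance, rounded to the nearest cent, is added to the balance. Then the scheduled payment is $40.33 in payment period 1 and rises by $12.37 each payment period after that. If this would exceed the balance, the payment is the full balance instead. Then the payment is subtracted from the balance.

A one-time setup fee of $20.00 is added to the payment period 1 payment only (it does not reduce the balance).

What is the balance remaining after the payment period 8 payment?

Payment period 1: $539.15 +$16.17 interest = $555.32; pay $40.33 (+ $20.00 fee) → $514.99
Payment period 2: $514.99 +$15.45 interest = $530.44; pay $52.70 → $477.74
Payment period 3: $477.74 +$14.33 interest = $492.07; pay $65.07 → $427.00
Payment period 4: $427.00 +$12.81 interest = $439.81; pay $77.44 → $362.37
Payment period 5: $362.37 +$10.87 interest = $373.24; pay $89.81 → $283.43
Payment period 6: $283.43 +$8.50 interest = $291.93; pay $102.18 → $189.75
Payment period 7: $189.75 +$5.69 interest = $195.44; pay $114.55 → $80.89
Payment period 8: $80.89 +$2.43 interest = $83.32; pay $83.32 → $0.00

$0.00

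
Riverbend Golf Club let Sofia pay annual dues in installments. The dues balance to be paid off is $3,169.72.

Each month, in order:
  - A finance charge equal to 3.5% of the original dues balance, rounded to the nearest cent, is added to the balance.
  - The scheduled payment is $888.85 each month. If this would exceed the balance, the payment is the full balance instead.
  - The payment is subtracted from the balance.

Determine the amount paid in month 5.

$169.02

Month 1: opening $3,169.72; interest $110.94 → $3,280.66; payment $888.85; balance $2,391.81
Month 2: opening $2,391.81; interest $110.94 → $2,502.75; payment $888.85; balance $1,613.90
Month 3: opening $1,613.90; interest $110.94 → $1,724.84; payment $888.85; balance $835.99
Month 4: opening $835.99; interest $110.94 → $946.93; payment $888.85; balance $58.08
Month 5: opening $58.08; interest $110.94 → $169.02; payment $169.02; balance $0.00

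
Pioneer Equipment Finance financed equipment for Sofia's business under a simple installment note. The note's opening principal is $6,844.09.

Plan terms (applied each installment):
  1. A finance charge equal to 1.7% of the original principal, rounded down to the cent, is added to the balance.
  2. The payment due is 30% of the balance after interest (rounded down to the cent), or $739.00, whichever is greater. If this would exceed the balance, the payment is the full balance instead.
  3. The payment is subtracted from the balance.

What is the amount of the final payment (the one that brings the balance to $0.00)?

$720.58

Installment 1: $6,844.09 +$116.34 interest = $6,960.43; pay $2,088.12 → $4,872.31
Installment 2: $4,872.31 +$116.34 interest = $4,988.65; pay $1,496.59 → $3,492.06
Installment 3: $3,492.06 +$116.34 interest = $3,608.40; pay $1,082.52 → $2,525.88
Installment 4: $2,525.88 +$116.34 interest = $2,642.22; pay $792.66 → $1,849.56
Installment 5: $1,849.56 +$116.34 interest = $1,965.90; pay $739.00 → $1,226.90
Installment 6: $1,226.90 +$116.34 interest = $1,343.24; pay $739.00 → $604.24
Installment 7: $604.24 +$116.34 interest = $720.58; pay $720.58 → $0.00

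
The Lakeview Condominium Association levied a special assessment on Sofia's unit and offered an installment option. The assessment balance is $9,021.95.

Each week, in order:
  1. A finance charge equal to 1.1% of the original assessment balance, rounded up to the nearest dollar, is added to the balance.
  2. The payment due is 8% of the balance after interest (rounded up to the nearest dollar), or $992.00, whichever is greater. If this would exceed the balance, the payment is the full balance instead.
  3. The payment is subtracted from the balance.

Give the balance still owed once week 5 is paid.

$4,561.95

Week 1: opening $9,021.95; interest $100.00 → $9,121.95; payment $992.00; balance $8,129.95
Week 2: opening $8,129.95; interest $100.00 → $8,229.95; payment $992.00; balance $7,237.95
Week 3: opening $7,237.95; interest $100.00 → $7,337.95; payment $992.00; balance $6,345.95
Week 4: opening $6,345.95; interest $100.00 → $6,445.95; payment $992.00; balance $5,453.95
Week 5: opening $5,453.95; interest $100.00 → $5,553.95; payment $992.00; balance $4,561.95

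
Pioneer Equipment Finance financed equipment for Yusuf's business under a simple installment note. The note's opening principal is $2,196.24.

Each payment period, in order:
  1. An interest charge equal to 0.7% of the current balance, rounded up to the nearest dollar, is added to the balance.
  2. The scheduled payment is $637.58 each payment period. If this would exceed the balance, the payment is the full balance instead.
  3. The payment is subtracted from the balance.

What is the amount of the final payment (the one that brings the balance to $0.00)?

Payment period 1: opening $2,196.24; interest $16.00 → $2,212.24; payment $637.58; balance $1,574.66
Payment period 2: opening $1,574.66; interest $12.00 → $1,586.66; payment $637.58; balance $949.08
Payment period 3: opening $949.08; interest $7.00 → $956.08; payment $637.58; balance $318.50
Payment period 4: opening $318.50; interest $3.00 → $321.50; payment $321.50; balance $0.00

$321.50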